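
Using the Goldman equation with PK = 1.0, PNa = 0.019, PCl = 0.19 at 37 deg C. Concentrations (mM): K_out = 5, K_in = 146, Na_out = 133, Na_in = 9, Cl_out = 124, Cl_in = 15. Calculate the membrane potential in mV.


Vm = (RT/F)*ln((PK*Ko + PNa*Nao + PCl*Cli)/(PK*Ki + PNa*Nai + PCl*Clo))
Numer = 10.377, Denom = 169.731
Vm = -74.69 mV


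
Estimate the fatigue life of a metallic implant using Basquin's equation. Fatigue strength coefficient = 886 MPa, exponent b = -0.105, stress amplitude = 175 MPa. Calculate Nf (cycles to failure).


sigma_a = sigma_f' * (2Nf)^b
2Nf = (sigma_a/sigma_f')^(1/b)
2Nf = (175/886)^(1/-0.105)
2Nf = 5111286.5
Nf = 2.5556e+06


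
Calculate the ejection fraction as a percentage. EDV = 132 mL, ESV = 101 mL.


SV = EDV - ESV = 132 - 101 = 31 mL
EF = SV/EDV * 100 = 31/132 * 100
EF = 23.48%


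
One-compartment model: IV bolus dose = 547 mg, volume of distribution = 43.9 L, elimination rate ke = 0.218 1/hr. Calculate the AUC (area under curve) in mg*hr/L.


C0 = Dose/Vd = 547/43.9 = 12.4601 mg/L
AUC = C0/ke = 12.4601/0.218
AUC = 57.16 mg*hr/L


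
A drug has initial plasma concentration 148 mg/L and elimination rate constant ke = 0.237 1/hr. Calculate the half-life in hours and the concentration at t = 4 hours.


t_half = ln(2) / ke = 0.693147 / 0.237 = 2.925 hr
C(t) = C0 * exp(-ke*t) = 148 * exp(-0.237*4)
C(4) = 57.35 mg/L


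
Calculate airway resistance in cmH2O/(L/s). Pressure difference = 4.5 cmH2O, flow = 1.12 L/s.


R = dP / flow
R = 4.5 / 1.12
R = 4.018 cmH2O/(L/s)


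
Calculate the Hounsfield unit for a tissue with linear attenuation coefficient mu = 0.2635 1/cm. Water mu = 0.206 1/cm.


HU = ((mu_tissue - mu_water) / mu_water) * 1000
HU = ((0.2635 - 0.206) / 0.206) * 1000
HU = 279.1


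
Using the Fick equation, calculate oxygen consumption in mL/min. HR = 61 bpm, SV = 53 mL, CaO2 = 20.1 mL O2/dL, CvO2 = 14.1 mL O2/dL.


CO = HR*SV = 61*53/1000 = 3.233 L/min
a-v O2 diff = 20.1 - 14.1 = 6 mL/dL
VO2 = CO * (CaO2-CvO2) * 10 dL/L
VO2 = 3.233 * 6 * 10
VO2 = 194 mL/min


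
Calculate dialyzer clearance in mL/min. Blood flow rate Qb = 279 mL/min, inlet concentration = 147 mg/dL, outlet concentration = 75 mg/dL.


K = Qb * (Cb_in - Cb_out) / Cb_in
K = 279 * (147 - 75) / 147
K = 136.7 mL/min


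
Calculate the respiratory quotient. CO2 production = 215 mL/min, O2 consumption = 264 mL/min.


RQ = VCO2 / VO2
RQ = 215 / 264
RQ = 0.8144


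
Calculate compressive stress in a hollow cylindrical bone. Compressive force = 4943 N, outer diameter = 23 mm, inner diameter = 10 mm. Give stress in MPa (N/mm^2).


A = pi*(r_o^2 - r_i^2)
r_o = 11.5 mm, r_i = 5 mm
A = 336.936 mm^2
sigma = F/A = 4943 / 336.936
sigma = 14.67 MPa


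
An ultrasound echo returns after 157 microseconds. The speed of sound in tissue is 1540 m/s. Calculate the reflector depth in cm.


depth = c * t / 2
t = 157 us = 1.5700e-04 s
depth = 1540 * 1.5700e-04 / 2
depth = 0.12089 m = 12.089 cm


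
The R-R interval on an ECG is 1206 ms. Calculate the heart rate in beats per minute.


HR = 60 / RR_interval(s)
RR = 1206 ms = 1.206 s
HR = 60 / 1.206 = 49.75 bpm


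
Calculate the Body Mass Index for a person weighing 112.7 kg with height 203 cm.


BMI = weight / height^2
height = 203 cm = 2.03 m
BMI = 112.7 / 2.03^2
BMI = 27.35 kg/m^2


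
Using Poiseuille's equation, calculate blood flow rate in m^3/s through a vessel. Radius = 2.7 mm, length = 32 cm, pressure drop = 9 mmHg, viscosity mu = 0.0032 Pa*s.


Q = pi*r^4*dP / (8*mu*L)
r = 0.0027 m, L = 0.32 m
dP = 9 mmHg = 1199.898 Pa
Q = 2.4455e-05 m^3/s


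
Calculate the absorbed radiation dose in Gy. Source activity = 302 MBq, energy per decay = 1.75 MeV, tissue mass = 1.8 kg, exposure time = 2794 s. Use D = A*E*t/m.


A = 302 MBq = 3.0200e+08 Bq
E = 1.75 MeV = 2.8035e-13 J
D = A*E*t/m = 3.0200e+08*2.8035e-13*2794/1.8
D = 0.1314 Gy


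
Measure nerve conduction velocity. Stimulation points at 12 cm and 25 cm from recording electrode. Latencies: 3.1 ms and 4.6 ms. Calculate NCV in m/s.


Distance = (25 - 12) / 100 = 0.13 m
dt = (4.6 - 3.1) / 1000 = 0.0015 s
NCV = dist / dt = 86.67 m/s


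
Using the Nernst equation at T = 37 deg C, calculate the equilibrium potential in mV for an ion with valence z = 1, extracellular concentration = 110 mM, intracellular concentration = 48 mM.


E = (RT/(zF)) * ln(C_out/C_in)
T = 37 + 273.15 = 310.15 K
E = (8.314 * 310.15 / (1 * 96485)) * ln(110/48)
E = 22.16 mV


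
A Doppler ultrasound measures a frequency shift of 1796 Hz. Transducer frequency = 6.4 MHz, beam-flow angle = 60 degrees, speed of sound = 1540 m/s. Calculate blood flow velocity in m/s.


v = fd * c / (2 * f0 * cos(theta))
v = 1796 * 1540 / (2 * 6.4000e+06 * cos(60))
v = 0.4322 m/s


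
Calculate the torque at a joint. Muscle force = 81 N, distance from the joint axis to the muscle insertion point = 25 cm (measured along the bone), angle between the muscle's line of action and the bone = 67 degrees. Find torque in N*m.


Torque = F * d * sin(theta)   (moment arm = d*sin(theta))
d = 25 cm = 0.25 m
Torque = 81 * 0.25 * sin(67)
Torque = 18.64 N*m


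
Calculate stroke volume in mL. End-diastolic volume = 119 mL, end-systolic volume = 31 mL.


SV = EDV - ESV
SV = 119 - 31
SV = 88 mL


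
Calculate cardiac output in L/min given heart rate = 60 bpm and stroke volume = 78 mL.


CO = HR * SV
CO = 60 * 78 / 1000
CO = 4.68 L/min


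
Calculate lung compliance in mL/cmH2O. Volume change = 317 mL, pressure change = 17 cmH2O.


C = dV / dP
C = 317 / 17
C = 18.65 mL/cmH2O


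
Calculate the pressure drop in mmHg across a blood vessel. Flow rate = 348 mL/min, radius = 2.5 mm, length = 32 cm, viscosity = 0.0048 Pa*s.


dP = 8*mu*L*Q / (pi*r^4)
Q = 348 mL/min = 5.8e-06 m^3/s
dP = 580.763 Pa = 580.763 / 133.322 mmHg = 4.356 mmHg


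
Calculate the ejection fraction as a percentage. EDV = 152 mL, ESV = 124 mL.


SV = EDV - ESV = 152 - 124 = 28 mL
EF = SV/EDV * 100 = 28/152 * 100
EF = 18.42%


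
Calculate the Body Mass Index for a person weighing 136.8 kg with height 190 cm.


BMI = weight / height^2
height = 190 cm = 1.9 m
BMI = 136.8 / 1.9^2
BMI = 37.89 kg/m^2


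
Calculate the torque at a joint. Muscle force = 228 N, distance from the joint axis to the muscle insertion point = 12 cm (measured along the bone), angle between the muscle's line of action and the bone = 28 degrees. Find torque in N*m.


Torque = F * d * sin(theta)   (moment arm = d*sin(theta))
d = 12 cm = 0.12 m
Torque = 228 * 0.12 * sin(28)
Torque = 12.84 N*m


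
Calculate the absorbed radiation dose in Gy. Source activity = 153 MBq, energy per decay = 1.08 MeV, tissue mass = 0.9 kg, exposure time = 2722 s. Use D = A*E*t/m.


A = 153 MBq = 1.5300e+08 Bq
E = 1.08 MeV = 1.73016e-13 J
D = A*E*t/m = 1.5300e+08*1.73016e-13*2722/0.9
D = 0.08006 Gy


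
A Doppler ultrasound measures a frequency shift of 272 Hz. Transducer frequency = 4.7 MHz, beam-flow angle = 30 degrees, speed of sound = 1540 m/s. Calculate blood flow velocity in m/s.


v = fd * c / (2 * f0 * cos(theta))
v = 272 * 1540 / (2 * 4.7000e+06 * cos(30))
v = 0.05146 m/s


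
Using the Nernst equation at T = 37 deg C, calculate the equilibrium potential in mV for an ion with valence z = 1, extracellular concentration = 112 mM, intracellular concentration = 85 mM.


E = (RT/(zF)) * ln(C_out/C_in)
T = 37 + 273.15 = 310.15 K
E = (8.314 * 310.15 / (1 * 96485)) * ln(112/85)
E = 7.372 mV


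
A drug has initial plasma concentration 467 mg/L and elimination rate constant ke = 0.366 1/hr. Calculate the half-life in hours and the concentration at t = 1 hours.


t_half = ln(2) / ke = 0.693147 / 0.366 = 1.894 hr
C(t) = C0 * exp(-ke*t) = 467 * exp(-0.366*1)
C(1) = 323.9 mg/L


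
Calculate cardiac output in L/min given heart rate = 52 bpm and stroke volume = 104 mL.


CO = HR * SV
CO = 52 * 104 / 1000
CO = 5.408 L/min


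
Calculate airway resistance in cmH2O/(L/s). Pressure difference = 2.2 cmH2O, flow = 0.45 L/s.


R = dP / flow
R = 2.2 / 0.45
R = 4.889 cmH2O/(L/s)


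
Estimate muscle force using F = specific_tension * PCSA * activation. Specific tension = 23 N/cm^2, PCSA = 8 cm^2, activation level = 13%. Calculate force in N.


F = sigma * PCSA * activation
F = 23 * 8 * 0.13
F = 23.92 N


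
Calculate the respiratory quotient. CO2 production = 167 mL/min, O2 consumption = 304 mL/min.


RQ = VCO2 / VO2
RQ = 167 / 304
RQ = 0.5493


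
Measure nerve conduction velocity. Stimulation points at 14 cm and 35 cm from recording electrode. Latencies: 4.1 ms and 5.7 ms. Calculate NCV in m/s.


Distance = (35 - 14) / 100 = 0.21 m
dt = (5.7 - 4.1) / 1000 = 0.0016 s
NCV = dist / dt = 131.2 m/s


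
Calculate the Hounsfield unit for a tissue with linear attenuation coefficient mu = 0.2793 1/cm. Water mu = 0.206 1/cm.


HU = ((mu_tissue - mu_water) / mu_water) * 1000
HU = ((0.2793 - 0.206) / 0.206) * 1000
HU = 355.8


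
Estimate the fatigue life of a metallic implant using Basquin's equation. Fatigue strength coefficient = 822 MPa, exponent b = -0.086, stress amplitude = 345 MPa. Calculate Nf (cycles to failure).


sigma_a = sigma_f' * (2Nf)^b
2Nf = (sigma_a/sigma_f')^(1/b)
2Nf = (345/822)^(1/-0.086)
2Nf = 24228.916
Nf = 1.211e+04


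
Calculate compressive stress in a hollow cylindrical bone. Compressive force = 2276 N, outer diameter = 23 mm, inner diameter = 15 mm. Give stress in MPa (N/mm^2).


A = pi*(r_o^2 - r_i^2)
r_o = 11.5 mm, r_i = 7.5 mm
A = 238.761 mm^2
sigma = F/A = 2276 / 238.761
sigma = 9.533 MPa


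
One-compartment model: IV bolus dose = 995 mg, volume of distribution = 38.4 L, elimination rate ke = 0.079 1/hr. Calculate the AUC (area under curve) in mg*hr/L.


C0 = Dose/Vd = 995/38.4 = 25.9115 mg/L
AUC = C0/ke = 25.9115/0.079
AUC = 328 mg*hr/L


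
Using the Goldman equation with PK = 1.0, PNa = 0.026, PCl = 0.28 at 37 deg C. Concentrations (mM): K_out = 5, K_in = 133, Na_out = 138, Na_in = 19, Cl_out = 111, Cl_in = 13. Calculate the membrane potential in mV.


Vm = (RT/F)*ln((PK*Ko + PNa*Nao + PCl*Cli)/(PK*Ki + PNa*Nai + PCl*Clo))
Numer = 12.228, Denom = 164.574
Vm = -69.48 mV


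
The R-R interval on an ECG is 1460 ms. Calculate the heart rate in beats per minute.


HR = 60 / RR_interval(s)
RR = 1460 ms = 1.46 s
HR = 60 / 1.46 = 41.1 bpm


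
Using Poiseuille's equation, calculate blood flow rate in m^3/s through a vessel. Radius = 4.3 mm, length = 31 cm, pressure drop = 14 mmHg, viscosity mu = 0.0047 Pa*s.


Q = pi*r^4*dP / (8*mu*L)
r = 0.0043 m, L = 0.31 m
dP = 14 mmHg = 1866.508 Pa
Q = 1.7199e-04 m^3/s


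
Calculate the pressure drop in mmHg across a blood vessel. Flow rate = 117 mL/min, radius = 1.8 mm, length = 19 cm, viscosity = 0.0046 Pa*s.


dP = 8*mu*L*Q / (pi*r^4)
Q = 117 mL/min = 1.95e-06 m^3/s
dP = 413.424 Pa = 413.424 / 133.322 mmHg = 3.101 mmHg


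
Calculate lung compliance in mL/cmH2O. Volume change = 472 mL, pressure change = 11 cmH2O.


C = dV / dP
C = 472 / 11
C = 42.91 mL/cmH2O


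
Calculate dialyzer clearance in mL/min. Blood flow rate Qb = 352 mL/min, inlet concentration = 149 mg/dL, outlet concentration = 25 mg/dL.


K = Qb * (Cb_in - Cb_out) / Cb_in
K = 352 * (149 - 25) / 149
K = 292.9 mL/min


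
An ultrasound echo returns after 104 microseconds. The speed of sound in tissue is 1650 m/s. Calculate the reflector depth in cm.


depth = c * t / 2
t = 104 us = 1.0400e-04 s
depth = 1650 * 1.0400e-04 / 2
depth = 0.0858 m = 8.58 cm


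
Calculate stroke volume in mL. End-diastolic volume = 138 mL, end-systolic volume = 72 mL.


SV = EDV - ESV
SV = 138 - 72
SV = 66 mL


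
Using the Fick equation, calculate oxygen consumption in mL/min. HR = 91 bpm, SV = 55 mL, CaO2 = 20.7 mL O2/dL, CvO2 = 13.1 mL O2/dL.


CO = HR*SV = 91*55/1000 = 5.005 L/min
a-v O2 diff = 20.7 - 13.1 = 7.6 mL/dL
VO2 = CO * (CaO2-CvO2) * 10 dL/L
VO2 = 5.005 * 7.6 * 10
VO2 = 380.4 mL/min


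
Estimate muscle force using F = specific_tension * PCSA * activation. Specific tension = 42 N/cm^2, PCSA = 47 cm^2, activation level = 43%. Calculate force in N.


F = sigma * PCSA * activation
F = 42 * 47 * 0.43
F = 848.8 N


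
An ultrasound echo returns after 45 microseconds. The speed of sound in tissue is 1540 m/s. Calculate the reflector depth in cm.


depth = c * t / 2
t = 45 us = 4.5000e-05 s
depth = 1540 * 4.5000e-05 / 2
depth = 0.03465 m = 3.465 cm


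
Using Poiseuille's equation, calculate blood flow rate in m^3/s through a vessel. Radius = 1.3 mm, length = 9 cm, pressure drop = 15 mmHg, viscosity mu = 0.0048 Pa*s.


Q = pi*r^4*dP / (8*mu*L)
r = 0.0013 m, L = 0.09 m
dP = 15 mmHg = 1999.83 Pa
Q = 5.1921e-06 m^3/s


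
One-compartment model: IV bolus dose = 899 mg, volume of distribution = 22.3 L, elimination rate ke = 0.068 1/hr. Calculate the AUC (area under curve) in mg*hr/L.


C0 = Dose/Vd = 899/22.3 = 40.3139 mg/L
AUC = C0/ke = 40.3139/0.068
AUC = 592.9 mg*hr/L


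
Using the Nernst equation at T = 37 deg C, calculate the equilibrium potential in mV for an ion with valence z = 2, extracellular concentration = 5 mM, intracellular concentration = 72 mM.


E = (RT/(zF)) * ln(C_out/C_in)
T = 37 + 273.15 = 310.15 K
E = (8.314 * 310.15 / (2 * 96485)) * ln(5/72)
E = -35.64 mV


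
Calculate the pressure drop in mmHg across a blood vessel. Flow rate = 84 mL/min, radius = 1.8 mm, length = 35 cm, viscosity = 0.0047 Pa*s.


dP = 8*mu*L*Q / (pi*r^4)
Q = 84 mL/min = 1.4e-06 m^3/s
dP = 558.655 Pa = 558.655 / 133.322 mmHg = 4.19 mmHg


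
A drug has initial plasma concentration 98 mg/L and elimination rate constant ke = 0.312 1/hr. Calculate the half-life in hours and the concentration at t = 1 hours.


t_half = ln(2) / ke = 0.693147 / 0.312 = 2.222 hr
C(t) = C0 * exp(-ke*t) = 98 * exp(-0.312*1)
C(1) = 71.73 mg/L


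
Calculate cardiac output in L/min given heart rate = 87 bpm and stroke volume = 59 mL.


CO = HR * SV
CO = 87 * 59 / 1000
CO = 5.133 L/min


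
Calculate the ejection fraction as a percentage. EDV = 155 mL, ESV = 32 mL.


SV = EDV - ESV = 155 - 32 = 123 mL
EF = SV/EDV * 100 = 123/155 * 100
EF = 79.35%


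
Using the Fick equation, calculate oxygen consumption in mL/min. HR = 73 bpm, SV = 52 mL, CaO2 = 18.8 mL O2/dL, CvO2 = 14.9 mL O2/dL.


CO = HR*SV = 73*52/1000 = 3.796 L/min
a-v O2 diff = 18.8 - 14.9 = 3.9 mL/dL
VO2 = CO * (CaO2-CvO2) * 10 dL/L
VO2 = 3.796 * 3.9 * 10
VO2 = 148 mL/min


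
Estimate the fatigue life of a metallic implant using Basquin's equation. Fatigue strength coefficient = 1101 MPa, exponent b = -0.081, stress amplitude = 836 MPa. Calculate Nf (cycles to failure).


sigma_a = sigma_f' * (2Nf)^b
2Nf = (sigma_a/sigma_f')^(1/b)
2Nf = (836/1101)^(1/-0.081)
2Nf = 29.943955
Nf = 14.97


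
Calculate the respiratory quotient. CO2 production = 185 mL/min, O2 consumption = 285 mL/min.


RQ = VCO2 / VO2
RQ = 185 / 285
RQ = 0.6491


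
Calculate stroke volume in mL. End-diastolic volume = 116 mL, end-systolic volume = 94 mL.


SV = EDV - ESV
SV = 116 - 94
SV = 22 mL


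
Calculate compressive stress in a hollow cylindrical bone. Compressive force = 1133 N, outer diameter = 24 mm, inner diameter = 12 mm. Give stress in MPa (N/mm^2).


A = pi*(r_o^2 - r_i^2)
r_o = 12 mm, r_i = 6 mm
A = 339.292 mm^2
sigma = F/A = 1133 / 339.292
sigma = 3.339 MPa


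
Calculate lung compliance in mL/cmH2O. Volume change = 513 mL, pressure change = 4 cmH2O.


C = dV / dP
C = 513 / 4
C = 128.2 mL/cmH2O


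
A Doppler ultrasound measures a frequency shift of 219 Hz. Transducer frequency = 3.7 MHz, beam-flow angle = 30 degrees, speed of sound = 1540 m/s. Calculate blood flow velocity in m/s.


v = fd * c / (2 * f0 * cos(theta))
v = 219 * 1540 / (2 * 3.7000e+06 * cos(30))
v = 0.05263 m/s


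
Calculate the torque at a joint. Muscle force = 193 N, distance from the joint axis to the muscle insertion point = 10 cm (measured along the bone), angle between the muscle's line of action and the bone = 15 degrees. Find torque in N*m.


Torque = F * d * sin(theta)   (moment arm = d*sin(theta))
d = 10 cm = 0.1 m
Torque = 193 * 0.1 * sin(15)
Torque = 4.995 N*m


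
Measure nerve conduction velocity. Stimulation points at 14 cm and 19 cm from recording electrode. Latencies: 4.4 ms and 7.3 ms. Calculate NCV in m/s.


Distance = (19 - 14) / 100 = 0.05 m
dt = (7.3 - 4.4) / 1000 = 0.0029 s
NCV = dist / dt = 17.24 m/s


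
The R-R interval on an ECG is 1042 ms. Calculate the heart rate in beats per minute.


HR = 60 / RR_interval(s)
RR = 1042 ms = 1.042 s
HR = 60 / 1.042 = 57.58 bpm


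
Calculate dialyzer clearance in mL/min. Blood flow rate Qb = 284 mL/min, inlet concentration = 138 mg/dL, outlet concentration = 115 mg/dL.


K = Qb * (Cb_in - Cb_out) / Cb_in
K = 284 * (138 - 115) / 138
K = 47.33 mL/min


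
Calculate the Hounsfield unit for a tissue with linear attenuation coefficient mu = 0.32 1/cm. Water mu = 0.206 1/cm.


HU = ((mu_tissue - mu_water) / mu_water) * 1000
HU = ((0.32 - 0.206) / 0.206) * 1000
HU = 553.4


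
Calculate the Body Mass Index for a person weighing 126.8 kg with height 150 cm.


BMI = weight / height^2
height = 150 cm = 1.5 m
BMI = 126.8 / 1.5^2
BMI = 56.36 kg/m^2


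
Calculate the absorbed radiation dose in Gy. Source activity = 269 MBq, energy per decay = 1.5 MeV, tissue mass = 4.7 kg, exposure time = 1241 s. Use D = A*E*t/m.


A = 269 MBq = 2.6900e+08 Bq
E = 1.5 MeV = 2.403e-13 J
D = A*E*t/m = 2.6900e+08*2.403e-13*1241/4.7
D = 0.01707 Gy


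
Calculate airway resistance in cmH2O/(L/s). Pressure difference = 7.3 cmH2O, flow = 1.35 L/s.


R = dP / flow
R = 7.3 / 1.35
R = 5.407 cmH2O/(L/s)


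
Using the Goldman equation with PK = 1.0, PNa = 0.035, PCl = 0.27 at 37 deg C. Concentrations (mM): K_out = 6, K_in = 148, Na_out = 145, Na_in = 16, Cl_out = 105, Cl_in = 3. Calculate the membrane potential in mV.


Vm = (RT/F)*ln((PK*Ko + PNa*Nao + PCl*Cli)/(PK*Ki + PNa*Nai + PCl*Clo))
Numer = 11.885, Denom = 176.91
Vm = -72.17 mV


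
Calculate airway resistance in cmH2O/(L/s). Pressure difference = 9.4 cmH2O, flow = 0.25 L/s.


R = dP / flow
R = 9.4 / 0.25
R = 37.6 cmH2O/(L/s)


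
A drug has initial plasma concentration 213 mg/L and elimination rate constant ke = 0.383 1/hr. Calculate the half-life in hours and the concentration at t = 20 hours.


t_half = ln(2) / ke = 0.693147 / 0.383 = 1.81 hr
C(t) = C0 * exp(-ke*t) = 213 * exp(-0.383*20)
C(20) = 0.1004 mg/L


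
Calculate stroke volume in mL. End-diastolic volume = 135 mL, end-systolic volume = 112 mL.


SV = EDV - ESV
SV = 135 - 112
SV = 23 mL


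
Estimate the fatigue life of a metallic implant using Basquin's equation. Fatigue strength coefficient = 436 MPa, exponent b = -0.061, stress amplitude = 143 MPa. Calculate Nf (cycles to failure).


sigma_a = sigma_f' * (2Nf)^b
2Nf = (sigma_a/sigma_f')^(1/b)
2Nf = (143/436)^(1/-0.061)
2Nf = 86475415
Nf = 4.3238e+07


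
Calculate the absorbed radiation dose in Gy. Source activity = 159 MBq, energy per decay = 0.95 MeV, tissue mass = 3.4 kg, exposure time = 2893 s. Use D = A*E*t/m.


A = 159 MBq = 1.5900e+08 Bq
E = 0.95 MeV = 1.5219e-13 J
D = A*E*t/m = 1.5900e+08*1.5219e-13*2893/3.4
D = 0.02059 Gy


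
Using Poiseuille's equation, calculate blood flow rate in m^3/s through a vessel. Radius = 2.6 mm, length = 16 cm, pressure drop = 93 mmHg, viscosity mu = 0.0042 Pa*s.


Q = pi*r^4*dP / (8*mu*L)
r = 0.0026 m, L = 0.16 m
dP = 93 mmHg = 12398.946 Pa
Q = 3.3111e-04 m^3/s


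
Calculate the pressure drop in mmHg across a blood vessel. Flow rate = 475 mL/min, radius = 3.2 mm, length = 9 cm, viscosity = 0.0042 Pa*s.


dP = 8*mu*L*Q / (pi*r^4)
Q = 475 mL/min = 7.91667e-06 m^3/s
dP = 72.6732 Pa = 72.6732 / 133.322 mmHg = 0.5451 mmHg


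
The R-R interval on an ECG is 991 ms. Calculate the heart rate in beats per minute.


HR = 60 / RR_interval(s)
RR = 991 ms = 0.991 s
HR = 60 / 0.991 = 60.54 bpm


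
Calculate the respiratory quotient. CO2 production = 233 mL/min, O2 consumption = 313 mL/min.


RQ = VCO2 / VO2
RQ = 233 / 313
RQ = 0.7444


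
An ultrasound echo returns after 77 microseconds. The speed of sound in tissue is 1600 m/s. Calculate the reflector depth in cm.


depth = c * t / 2
t = 77 us = 7.7000e-05 s
depth = 1600 * 7.7000e-05 / 2
depth = 0.0616 m = 6.16 cm


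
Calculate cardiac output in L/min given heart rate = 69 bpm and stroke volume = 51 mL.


CO = HR * SV
CO = 69 * 51 / 1000
CO = 3.519 L/min


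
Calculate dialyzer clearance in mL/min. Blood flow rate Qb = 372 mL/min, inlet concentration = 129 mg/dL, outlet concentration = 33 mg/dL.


K = Qb * (Cb_in - Cb_out) / Cb_in
K = 372 * (129 - 33) / 129
K = 276.8 mL/min


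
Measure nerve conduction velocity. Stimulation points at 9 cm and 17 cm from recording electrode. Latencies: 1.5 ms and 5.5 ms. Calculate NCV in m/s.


Distance = (17 - 9) / 100 = 0.08 m
dt = (5.5 - 1.5) / 1000 = 0.004 s
NCV = dist / dt = 20 m/s


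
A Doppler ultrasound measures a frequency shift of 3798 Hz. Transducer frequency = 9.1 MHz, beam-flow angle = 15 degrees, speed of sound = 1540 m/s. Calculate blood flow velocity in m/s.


v = fd * c / (2 * f0 * cos(theta))
v = 3798 * 1540 / (2 * 9.1000e+06 * cos(15))
v = 0.3327 m/s


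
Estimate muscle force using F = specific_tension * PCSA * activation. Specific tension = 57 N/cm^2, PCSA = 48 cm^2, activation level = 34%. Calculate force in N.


F = sigma * PCSA * activation
F = 57 * 48 * 0.34
F = 930.2 N


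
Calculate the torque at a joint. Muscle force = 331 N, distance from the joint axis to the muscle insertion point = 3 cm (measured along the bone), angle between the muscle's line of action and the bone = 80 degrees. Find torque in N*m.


Torque = F * d * sin(theta)   (moment arm = d*sin(theta))
d = 3 cm = 0.03 m
Torque = 331 * 0.03 * sin(80)
Torque = 9.779 N*m


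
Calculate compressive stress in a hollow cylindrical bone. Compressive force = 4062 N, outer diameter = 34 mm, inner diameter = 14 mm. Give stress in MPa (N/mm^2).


A = pi*(r_o^2 - r_i^2)
r_o = 17 mm, r_i = 7 mm
A = 753.982 mm^2
sigma = F/A = 4062 / 753.982
sigma = 5.387 MPa


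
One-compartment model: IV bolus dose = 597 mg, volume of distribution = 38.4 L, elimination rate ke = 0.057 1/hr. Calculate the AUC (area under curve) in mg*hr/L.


C0 = Dose/Vd = 597/38.4 = 15.5469 mg/L
AUC = C0/ke = 15.5469/0.057
AUC = 272.8 mg*hr/L


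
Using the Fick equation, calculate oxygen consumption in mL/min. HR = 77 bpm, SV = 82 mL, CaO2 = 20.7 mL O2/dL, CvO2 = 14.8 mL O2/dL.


CO = HR*SV = 77*82/1000 = 6.314 L/min
a-v O2 diff = 20.7 - 14.8 = 5.9 mL/dL
VO2 = CO * (CaO2-CvO2) * 10 dL/L
VO2 = 6.314 * 5.9 * 10
VO2 = 372.5 mL/min


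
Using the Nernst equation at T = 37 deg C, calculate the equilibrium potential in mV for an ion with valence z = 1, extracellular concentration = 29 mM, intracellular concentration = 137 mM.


E = (RT/(zF)) * ln(C_out/C_in)
T = 37 + 273.15 = 310.15 K
E = (8.314 * 310.15 / (1 * 96485)) * ln(29/137)
E = -41.5 mV


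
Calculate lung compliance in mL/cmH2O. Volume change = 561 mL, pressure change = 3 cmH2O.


C = dV / dP
C = 561 / 3
C = 187 mL/cmH2O


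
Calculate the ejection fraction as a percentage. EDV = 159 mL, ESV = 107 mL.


SV = EDV - ESV = 159 - 107 = 52 mL
EF = SV/EDV * 100 = 52/159 * 100
EF = 32.7%


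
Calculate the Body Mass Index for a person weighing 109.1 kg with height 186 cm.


BMI = weight / height^2
height = 186 cm = 1.86 m
BMI = 109.1 / 1.86^2
BMI = 31.54 kg/m^2


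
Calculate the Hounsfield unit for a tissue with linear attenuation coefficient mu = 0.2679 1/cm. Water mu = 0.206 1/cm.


HU = ((mu_tissue - mu_water) / mu_water) * 1000
HU = ((0.2679 - 0.206) / 0.206) * 1000
HU = 300.5


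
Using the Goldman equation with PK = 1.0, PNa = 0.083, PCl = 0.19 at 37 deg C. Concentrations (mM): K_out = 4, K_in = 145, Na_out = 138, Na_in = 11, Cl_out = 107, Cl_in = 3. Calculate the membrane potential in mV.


Vm = (RT/F)*ln((PK*Ko + PNa*Nao + PCl*Cli)/(PK*Ki + PNa*Nai + PCl*Clo))
Numer = 16.024, Denom = 166.243
Vm = -62.52 mV


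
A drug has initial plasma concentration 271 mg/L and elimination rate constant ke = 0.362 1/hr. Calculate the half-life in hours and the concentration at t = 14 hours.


t_half = ln(2) / ke = 0.693147 / 0.362 = 1.915 hr
C(t) = C0 * exp(-ke*t) = 271 * exp(-0.362*14)
C(14) = 1.706 mg/L


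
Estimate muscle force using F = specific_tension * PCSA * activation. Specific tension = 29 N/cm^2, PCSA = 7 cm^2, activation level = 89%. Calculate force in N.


F = sigma * PCSA * activation
F = 29 * 7 * 0.89
F = 180.7 N


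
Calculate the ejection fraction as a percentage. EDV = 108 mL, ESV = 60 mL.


SV = EDV - ESV = 108 - 60 = 48 mL
EF = SV/EDV * 100 = 48/108 * 100
EF = 44.44%


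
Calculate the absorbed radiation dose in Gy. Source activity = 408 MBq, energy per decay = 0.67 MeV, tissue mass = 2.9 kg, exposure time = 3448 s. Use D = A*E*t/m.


A = 408 MBq = 4.0800e+08 Bq
E = 0.67 MeV = 1.07334e-13 J
D = A*E*t/m = 4.0800e+08*1.07334e-13*3448/2.9
D = 0.05207 Gy


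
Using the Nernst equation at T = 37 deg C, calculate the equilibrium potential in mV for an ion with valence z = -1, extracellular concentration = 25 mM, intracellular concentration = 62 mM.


E = (RT/(zF)) * ln(C_out/C_in)
T = 37 + 273.15 = 310.15 K
E = (8.314 * 310.15 / (-1 * 96485)) * ln(25/62)
E = 24.27 mV


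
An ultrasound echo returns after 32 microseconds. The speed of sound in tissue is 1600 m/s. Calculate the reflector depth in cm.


depth = c * t / 2
t = 32 us = 3.2000e-05 s
depth = 1600 * 3.2000e-05 / 2
depth = 0.0256 m = 2.56 cm


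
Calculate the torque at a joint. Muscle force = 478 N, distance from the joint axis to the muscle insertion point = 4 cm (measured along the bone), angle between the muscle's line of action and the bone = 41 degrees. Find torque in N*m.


Torque = F * d * sin(theta)   (moment arm = d*sin(theta))
d = 4 cm = 0.04 m
Torque = 478 * 0.04 * sin(41)
Torque = 12.54 N*m


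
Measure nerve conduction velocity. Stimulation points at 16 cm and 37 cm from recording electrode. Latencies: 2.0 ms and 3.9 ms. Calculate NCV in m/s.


Distance = (37 - 16) / 100 = 0.21 m
dt = (3.9 - 2.0) / 1000 = 0.0019 s
NCV = dist / dt = 110.5 m/s


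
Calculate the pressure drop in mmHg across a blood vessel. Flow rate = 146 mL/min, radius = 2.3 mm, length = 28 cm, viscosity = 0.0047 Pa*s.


dP = 8*mu*L*Q / (pi*r^4)
Q = 146 mL/min = 2.43333e-06 m^3/s
dP = 291.397 Pa = 291.397 / 133.322 mmHg = 2.186 mmHg


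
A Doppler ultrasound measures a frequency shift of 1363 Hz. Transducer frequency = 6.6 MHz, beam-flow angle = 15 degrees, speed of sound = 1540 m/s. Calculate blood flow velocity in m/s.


v = fd * c / (2 * f0 * cos(theta))
v = 1363 * 1540 / (2 * 6.6000e+06 * cos(15))
v = 0.1646 m/s


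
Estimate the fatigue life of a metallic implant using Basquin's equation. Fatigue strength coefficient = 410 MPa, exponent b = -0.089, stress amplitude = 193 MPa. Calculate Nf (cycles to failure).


sigma_a = sigma_f' * (2Nf)^b
2Nf = (sigma_a/sigma_f')^(1/b)
2Nf = (193/410)^(1/-0.089)
2Nf = 4750.1003
Nf = 2375


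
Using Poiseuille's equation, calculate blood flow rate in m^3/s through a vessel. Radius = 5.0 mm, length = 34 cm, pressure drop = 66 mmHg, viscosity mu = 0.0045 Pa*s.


Q = pi*r^4*dP / (8*mu*L)
r = 0.005 m, L = 0.34 m
dP = 66 mmHg = 8799.252 Pa
Q = 0.001412 m^3/s


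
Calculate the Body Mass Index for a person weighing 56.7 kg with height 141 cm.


BMI = weight / height^2
height = 141 cm = 1.41 m
BMI = 56.7 / 1.41^2
BMI = 28.52 kg/m^2


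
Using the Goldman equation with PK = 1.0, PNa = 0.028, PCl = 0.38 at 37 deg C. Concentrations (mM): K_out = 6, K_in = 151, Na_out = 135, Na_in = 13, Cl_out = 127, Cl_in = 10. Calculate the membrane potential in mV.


Vm = (RT/F)*ln((PK*Ko + PNa*Nao + PCl*Cli)/(PK*Ki + PNa*Nai + PCl*Clo))
Numer = 13.58, Denom = 199.624
Vm = -71.83 mV


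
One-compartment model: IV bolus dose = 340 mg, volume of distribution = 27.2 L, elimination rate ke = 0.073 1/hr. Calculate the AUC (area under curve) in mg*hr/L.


C0 = Dose/Vd = 340/27.2 = 12.5 mg/L
AUC = C0/ke = 12.5/0.073
AUC = 171.2 mg*hr/L


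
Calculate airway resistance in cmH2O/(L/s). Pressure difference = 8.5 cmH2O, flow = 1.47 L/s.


R = dP / flow
R = 8.5 / 1.47
R = 5.782 cmH2O/(L/s)


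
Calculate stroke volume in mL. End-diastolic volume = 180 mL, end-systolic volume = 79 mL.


SV = EDV - ESV
SV = 180 - 79
SV = 101 mL


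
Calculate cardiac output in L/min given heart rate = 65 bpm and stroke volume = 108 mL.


CO = HR * SV
CO = 65 * 108 / 1000
CO = 7.02 L/min


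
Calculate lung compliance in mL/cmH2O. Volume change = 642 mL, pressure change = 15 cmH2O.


C = dV / dP
C = 642 / 15
C = 42.8 mL/cmH2O


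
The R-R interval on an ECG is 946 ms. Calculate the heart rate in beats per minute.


HR = 60 / RR_interval(s)
RR = 946 ms = 0.946 s
HR = 60 / 0.946 = 63.42 bpm


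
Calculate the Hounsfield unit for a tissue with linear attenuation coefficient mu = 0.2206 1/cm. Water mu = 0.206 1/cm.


HU = ((mu_tissue - mu_water) / mu_water) * 1000
HU = ((0.2206 - 0.206) / 0.206) * 1000
HU = 70.87


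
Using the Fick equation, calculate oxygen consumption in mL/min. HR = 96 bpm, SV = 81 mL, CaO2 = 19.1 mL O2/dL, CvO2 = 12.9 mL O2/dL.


CO = HR*SV = 96*81/1000 = 7.776 L/min
a-v O2 diff = 19.1 - 12.9 = 6.2 mL/dL
VO2 = CO * (CaO2-CvO2) * 10 dL/L
VO2 = 7.776 * 6.2 * 10
VO2 = 482.1 mL/min


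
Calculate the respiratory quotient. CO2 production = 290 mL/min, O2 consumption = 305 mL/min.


RQ = VCO2 / VO2
RQ = 290 / 305
RQ = 0.9508


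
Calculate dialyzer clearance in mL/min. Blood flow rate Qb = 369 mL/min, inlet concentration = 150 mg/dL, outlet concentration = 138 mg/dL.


K = Qb * (Cb_in - Cb_out) / Cb_in
K = 369 * (150 - 138) / 150
K = 29.52 mL/min


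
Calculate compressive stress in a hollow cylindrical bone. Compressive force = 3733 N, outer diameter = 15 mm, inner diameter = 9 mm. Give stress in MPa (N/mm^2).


A = pi*(r_o^2 - r_i^2)
r_o = 7.5 mm, r_i = 4.5 mm
A = 113.097 mm^2
sigma = F/A = 3733 / 113.097
sigma = 33.01 MPa


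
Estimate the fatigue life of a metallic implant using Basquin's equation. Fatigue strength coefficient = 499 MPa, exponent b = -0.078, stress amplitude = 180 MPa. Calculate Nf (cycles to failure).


sigma_a = sigma_f' * (2Nf)^b
2Nf = (sigma_a/sigma_f')^(1/b)
2Nf = (180/499)^(1/-0.078)
2Nf = 475644.6
Nf = 2.378e+05


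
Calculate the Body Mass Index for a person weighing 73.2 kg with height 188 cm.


BMI = weight / height^2
height = 188 cm = 1.88 m
BMI = 73.2 / 1.88^2
BMI = 20.71 kg/m^2


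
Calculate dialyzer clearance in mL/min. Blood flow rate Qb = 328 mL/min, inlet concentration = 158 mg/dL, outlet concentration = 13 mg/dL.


K = Qb * (Cb_in - Cb_out) / Cb_in
K = 328 * (158 - 13) / 158
K = 301 mL/min


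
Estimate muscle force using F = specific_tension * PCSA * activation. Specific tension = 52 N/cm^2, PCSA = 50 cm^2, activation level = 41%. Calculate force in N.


F = sigma * PCSA * activation
F = 52 * 50 * 0.41
F = 1066 N


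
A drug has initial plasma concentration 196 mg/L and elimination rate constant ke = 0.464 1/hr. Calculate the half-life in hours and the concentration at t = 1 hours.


t_half = ln(2) / ke = 0.693147 / 0.464 = 1.494 hr
C(t) = C0 * exp(-ke*t) = 196 * exp(-0.464*1)
C(1) = 123.2 mg/L


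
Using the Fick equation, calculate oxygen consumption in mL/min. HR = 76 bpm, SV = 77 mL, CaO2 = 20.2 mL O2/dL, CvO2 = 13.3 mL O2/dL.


CO = HR*SV = 76*77/1000 = 5.852 L/min
a-v O2 diff = 20.2 - 13.3 = 6.9 mL/dL
VO2 = CO * (CaO2-CvO2) * 10 dL/L
VO2 = 5.852 * 6.9 * 10
VO2 = 403.8 mL/min


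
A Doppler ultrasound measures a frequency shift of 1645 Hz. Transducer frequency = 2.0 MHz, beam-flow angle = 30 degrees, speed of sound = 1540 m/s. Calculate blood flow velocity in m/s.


v = fd * c / (2 * f0 * cos(theta))
v = 1645 * 1540 / (2 * 2.0000e+06 * cos(30))
v = 0.7313 m/s


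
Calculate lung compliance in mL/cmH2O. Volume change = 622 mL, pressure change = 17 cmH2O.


C = dV / dP
C = 622 / 17
C = 36.59 mL/cmH2O


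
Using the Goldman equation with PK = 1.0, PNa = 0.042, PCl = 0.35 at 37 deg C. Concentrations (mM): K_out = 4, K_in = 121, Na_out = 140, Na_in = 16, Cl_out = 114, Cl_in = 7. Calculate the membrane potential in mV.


Vm = (RT/F)*ln((PK*Ko + PNa*Nao + PCl*Cli)/(PK*Ki + PNa*Nai + PCl*Clo))
Numer = 12.33, Denom = 161.572
Vm = -68.76 mV


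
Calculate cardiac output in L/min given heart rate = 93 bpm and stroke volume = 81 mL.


CO = HR * SV
CO = 93 * 81 / 1000
CO = 7.533 L/min


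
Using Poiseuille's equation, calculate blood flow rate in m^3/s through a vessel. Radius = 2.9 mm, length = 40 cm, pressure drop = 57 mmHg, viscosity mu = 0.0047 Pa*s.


Q = pi*r^4*dP / (8*mu*L)
r = 0.0029 m, L = 0.4 m
dP = 57 mmHg = 7599.354 Pa
Q = 1.1227e-04 m^3/s


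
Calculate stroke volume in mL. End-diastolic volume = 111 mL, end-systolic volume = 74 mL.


SV = EDV - ESV
SV = 111 - 74
SV = 37 mL


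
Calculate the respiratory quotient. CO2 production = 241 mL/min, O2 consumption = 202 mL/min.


RQ = VCO2 / VO2
RQ = 241 / 202
RQ = 1.193


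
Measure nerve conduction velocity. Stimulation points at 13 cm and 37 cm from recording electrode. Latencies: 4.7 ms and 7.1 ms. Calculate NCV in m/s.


Distance = (37 - 13) / 100 = 0.24 m
dt = (7.1 - 4.7) / 1000 = 0.0024 s
NCV = dist / dt = 100 m/s


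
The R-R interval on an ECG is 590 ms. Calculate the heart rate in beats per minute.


HR = 60 / RR_interval(s)
RR = 590 ms = 0.59 s
HR = 60 / 0.59 = 101.7 bpm


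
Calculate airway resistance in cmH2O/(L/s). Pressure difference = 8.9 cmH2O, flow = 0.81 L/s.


R = dP / flow
R = 8.9 / 0.81
R = 10.99 cmH2O/(L/s)


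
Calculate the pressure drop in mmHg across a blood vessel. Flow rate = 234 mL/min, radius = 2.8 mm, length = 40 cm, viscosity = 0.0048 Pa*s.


dP = 8*mu*L*Q / (pi*r^4)
Q = 234 mL/min = 3.9e-06 m^3/s
dP = 310.223 Pa = 310.223 / 133.322 mmHg = 2.327 mmHg


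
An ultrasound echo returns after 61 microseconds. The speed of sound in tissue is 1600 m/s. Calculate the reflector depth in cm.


depth = c * t / 2
t = 61 us = 6.1000e-05 s
depth = 1600 * 6.1000e-05 / 2
depth = 0.0488 m = 4.88 cm


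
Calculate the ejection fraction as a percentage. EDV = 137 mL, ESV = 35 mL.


SV = EDV - ESV = 137 - 35 = 102 mL
EF = SV/EDV * 100 = 102/137 * 100
EF = 74.45%


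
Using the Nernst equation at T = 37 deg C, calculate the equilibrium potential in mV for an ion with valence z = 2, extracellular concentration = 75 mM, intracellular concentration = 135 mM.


E = (RT/(zF)) * ln(C_out/C_in)
T = 37 + 273.15 = 310.15 K
E = (8.314 * 310.15 / (2 * 96485)) * ln(75/135)
E = -7.854 mV


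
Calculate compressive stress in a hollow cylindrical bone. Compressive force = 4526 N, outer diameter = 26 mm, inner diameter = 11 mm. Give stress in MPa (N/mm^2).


A = pi*(r_o^2 - r_i^2)
r_o = 13 mm, r_i = 5.5 mm
A = 435.896 mm^2
sigma = F/A = 4526 / 435.896
sigma = 10.38 MPa


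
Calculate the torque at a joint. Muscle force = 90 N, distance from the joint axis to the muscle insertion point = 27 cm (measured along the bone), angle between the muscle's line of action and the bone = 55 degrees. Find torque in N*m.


Torque = F * d * sin(theta)   (moment arm = d*sin(theta))
d = 27 cm = 0.27 m
Torque = 90 * 0.27 * sin(55)
Torque = 19.91 N*m


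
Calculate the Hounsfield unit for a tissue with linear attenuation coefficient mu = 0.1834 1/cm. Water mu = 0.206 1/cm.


HU = ((mu_tissue - mu_water) / mu_water) * 1000
HU = ((0.1834 - 0.206) / 0.206) * 1000
HU = -109.7


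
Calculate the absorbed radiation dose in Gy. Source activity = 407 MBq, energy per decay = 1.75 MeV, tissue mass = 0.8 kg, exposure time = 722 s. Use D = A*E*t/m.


A = 407 MBq = 4.0700e+08 Bq
E = 1.75 MeV = 2.8035e-13 J
D = A*E*t/m = 4.0700e+08*2.8035e-13*722/0.8
D = 0.103 Gy


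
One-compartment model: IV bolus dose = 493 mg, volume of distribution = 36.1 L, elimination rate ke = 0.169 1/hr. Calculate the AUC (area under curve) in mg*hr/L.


C0 = Dose/Vd = 493/36.1 = 13.6565 mg/L
AUC = C0/ke = 13.6565/0.169
AUC = 80.81 mg*hr/L


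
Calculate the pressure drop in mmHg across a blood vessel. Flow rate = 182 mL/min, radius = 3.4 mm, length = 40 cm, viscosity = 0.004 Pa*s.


dP = 8*mu*L*Q / (pi*r^4)
Q = 182 mL/min = 3.03333e-06 m^3/s
dP = 92.4835 Pa = 92.4835 / 133.322 mmHg = 0.6937 mmHg


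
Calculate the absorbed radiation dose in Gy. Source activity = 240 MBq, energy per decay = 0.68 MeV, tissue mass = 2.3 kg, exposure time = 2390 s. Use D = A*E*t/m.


A = 240 MBq = 2.4000e+08 Bq
E = 0.68 MeV = 1.08936e-13 J
D = A*E*t/m = 2.4000e+08*1.08936e-13*2390/2.3
D = 0.02717 Gy


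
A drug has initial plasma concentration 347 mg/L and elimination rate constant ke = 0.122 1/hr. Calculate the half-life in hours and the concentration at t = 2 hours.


t_half = ln(2) / ke = 0.693147 / 0.122 = 5.682 hr
C(t) = C0 * exp(-ke*t) = 347 * exp(-0.122*2)
C(2) = 271.9 mg/L


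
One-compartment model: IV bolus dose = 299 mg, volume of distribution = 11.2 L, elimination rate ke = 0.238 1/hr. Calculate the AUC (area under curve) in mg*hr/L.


C0 = Dose/Vd = 299/11.2 = 26.6964 mg/L
AUC = C0/ke = 26.6964/0.238
AUC = 112.2 mg*hr/L


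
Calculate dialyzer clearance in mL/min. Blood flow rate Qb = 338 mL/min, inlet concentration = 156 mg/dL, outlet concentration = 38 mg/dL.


K = Qb * (Cb_in - Cb_out) / Cb_in
K = 338 * (156 - 38) / 156
K = 255.7 mL/min


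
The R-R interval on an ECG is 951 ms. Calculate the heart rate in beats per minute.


HR = 60 / RR_interval(s)
RR = 951 ms = 0.951 s
HR = 60 / 0.951 = 63.09 bpm


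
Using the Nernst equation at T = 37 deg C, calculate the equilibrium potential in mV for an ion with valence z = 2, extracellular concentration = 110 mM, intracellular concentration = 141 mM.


E = (RT/(zF)) * ln(C_out/C_in)
T = 37 + 273.15 = 310.15 K
E = (8.314 * 310.15 / (2 * 96485)) * ln(110/141)
E = -3.318 mV


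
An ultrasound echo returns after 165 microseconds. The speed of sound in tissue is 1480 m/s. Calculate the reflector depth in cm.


depth = c * t / 2
t = 165 us = 1.6500e-04 s
depth = 1480 * 1.6500e-04 / 2
depth = 0.1221 m = 12.21 cm


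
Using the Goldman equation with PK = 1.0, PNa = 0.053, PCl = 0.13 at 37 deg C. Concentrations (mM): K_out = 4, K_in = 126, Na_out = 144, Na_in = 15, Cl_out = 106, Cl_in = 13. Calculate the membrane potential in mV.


Vm = (RT/F)*ln((PK*Ko + PNa*Nao + PCl*Cli)/(PK*Ki + PNa*Nai + PCl*Clo))
Numer = 13.322, Denom = 140.575
Vm = -62.97 mV


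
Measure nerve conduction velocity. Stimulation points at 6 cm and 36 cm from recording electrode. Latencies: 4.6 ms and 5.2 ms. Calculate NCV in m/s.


Distance = (36 - 6) / 100 = 0.3 m
dt = (5.2 - 4.6) / 1000 = 6.0000e-04 s
NCV = dist / dt = 500 m/s


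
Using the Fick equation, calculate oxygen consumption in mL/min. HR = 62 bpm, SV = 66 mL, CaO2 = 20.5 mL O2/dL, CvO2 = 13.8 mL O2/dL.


CO = HR*SV = 62*66/1000 = 4.092 L/min
a-v O2 diff = 20.5 - 13.8 = 6.7 mL/dL
VO2 = CO * (CaO2-CvO2) * 10 dL/L
VO2 = 4.092 * 6.7 * 10
VO2 = 274.2 mL/min


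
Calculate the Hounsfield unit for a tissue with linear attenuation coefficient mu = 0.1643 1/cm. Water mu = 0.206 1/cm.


HU = ((mu_tissue - mu_water) / mu_water) * 1000
HU = ((0.1643 - 0.206) / 0.206) * 1000
HU = -202.4


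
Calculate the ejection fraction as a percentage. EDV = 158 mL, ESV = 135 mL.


SV = EDV - ESV = 158 - 135 = 23 mL
EF = SV/EDV * 100 = 23/158 * 100
EF = 14.56%
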